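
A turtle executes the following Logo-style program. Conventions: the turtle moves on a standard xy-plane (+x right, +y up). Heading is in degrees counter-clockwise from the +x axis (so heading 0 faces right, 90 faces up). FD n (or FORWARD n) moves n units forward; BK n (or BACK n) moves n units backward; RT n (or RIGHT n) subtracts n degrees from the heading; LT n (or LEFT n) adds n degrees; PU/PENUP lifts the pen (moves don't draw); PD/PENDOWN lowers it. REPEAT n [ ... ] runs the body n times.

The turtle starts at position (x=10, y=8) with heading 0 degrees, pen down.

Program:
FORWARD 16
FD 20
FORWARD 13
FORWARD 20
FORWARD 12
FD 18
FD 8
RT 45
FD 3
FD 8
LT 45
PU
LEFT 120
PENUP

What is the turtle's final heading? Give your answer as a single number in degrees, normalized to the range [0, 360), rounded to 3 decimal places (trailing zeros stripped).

Executing turtle program step by step:
Start: pos=(10,8), heading=0, pen down
FD 16: (10,8) -> (26,8) [heading=0, draw]
FD 20: (26,8) -> (46,8) [heading=0, draw]
FD 13: (46,8) -> (59,8) [heading=0, draw]
FD 20: (59,8) -> (79,8) [heading=0, draw]
FD 12: (79,8) -> (91,8) [heading=0, draw]
FD 18: (91,8) -> (109,8) [heading=0, draw]
FD 8: (109,8) -> (117,8) [heading=0, draw]
RT 45: heading 0 -> 315
FD 3: (117,8) -> (119.121,5.879) [heading=315, draw]
FD 8: (119.121,5.879) -> (124.778,0.222) [heading=315, draw]
LT 45: heading 315 -> 0
PU: pen up
LT 120: heading 0 -> 120
PU: pen up
Final: pos=(124.778,0.222), heading=120, 9 segment(s) drawn

Answer: 120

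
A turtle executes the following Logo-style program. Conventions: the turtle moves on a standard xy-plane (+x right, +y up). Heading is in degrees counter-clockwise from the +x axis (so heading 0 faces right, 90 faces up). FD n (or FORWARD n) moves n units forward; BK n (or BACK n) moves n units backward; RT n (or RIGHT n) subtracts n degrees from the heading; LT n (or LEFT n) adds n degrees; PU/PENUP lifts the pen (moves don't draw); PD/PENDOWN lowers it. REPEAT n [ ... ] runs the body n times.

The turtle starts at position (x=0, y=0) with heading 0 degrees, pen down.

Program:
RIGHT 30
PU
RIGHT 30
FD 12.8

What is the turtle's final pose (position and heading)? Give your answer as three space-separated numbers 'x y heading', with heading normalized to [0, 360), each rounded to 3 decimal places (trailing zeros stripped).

Executing turtle program step by step:
Start: pos=(0,0), heading=0, pen down
RT 30: heading 0 -> 330
PU: pen up
RT 30: heading 330 -> 300
FD 12.8: (0,0) -> (6.4,-11.085) [heading=300, move]
Final: pos=(6.4,-11.085), heading=300, 0 segment(s) drawn

Answer: 6.4 -11.085 300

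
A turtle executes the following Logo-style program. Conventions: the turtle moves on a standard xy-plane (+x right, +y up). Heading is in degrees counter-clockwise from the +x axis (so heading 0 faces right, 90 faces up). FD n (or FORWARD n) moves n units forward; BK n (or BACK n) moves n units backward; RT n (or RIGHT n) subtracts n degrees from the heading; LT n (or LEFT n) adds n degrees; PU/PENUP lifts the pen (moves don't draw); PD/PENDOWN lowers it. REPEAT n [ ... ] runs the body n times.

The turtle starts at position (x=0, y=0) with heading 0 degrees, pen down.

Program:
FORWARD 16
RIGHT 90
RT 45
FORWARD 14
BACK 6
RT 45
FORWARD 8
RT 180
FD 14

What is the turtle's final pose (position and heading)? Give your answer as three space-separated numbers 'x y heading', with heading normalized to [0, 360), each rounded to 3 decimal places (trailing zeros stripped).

Answer: 16.343 -5.657 0

Derivation:
Executing turtle program step by step:
Start: pos=(0,0), heading=0, pen down
FD 16: (0,0) -> (16,0) [heading=0, draw]
RT 90: heading 0 -> 270
RT 45: heading 270 -> 225
FD 14: (16,0) -> (6.101,-9.899) [heading=225, draw]
BK 6: (6.101,-9.899) -> (10.343,-5.657) [heading=225, draw]
RT 45: heading 225 -> 180
FD 8: (10.343,-5.657) -> (2.343,-5.657) [heading=180, draw]
RT 180: heading 180 -> 0
FD 14: (2.343,-5.657) -> (16.343,-5.657) [heading=0, draw]
Final: pos=(16.343,-5.657), heading=0, 5 segment(s) drawn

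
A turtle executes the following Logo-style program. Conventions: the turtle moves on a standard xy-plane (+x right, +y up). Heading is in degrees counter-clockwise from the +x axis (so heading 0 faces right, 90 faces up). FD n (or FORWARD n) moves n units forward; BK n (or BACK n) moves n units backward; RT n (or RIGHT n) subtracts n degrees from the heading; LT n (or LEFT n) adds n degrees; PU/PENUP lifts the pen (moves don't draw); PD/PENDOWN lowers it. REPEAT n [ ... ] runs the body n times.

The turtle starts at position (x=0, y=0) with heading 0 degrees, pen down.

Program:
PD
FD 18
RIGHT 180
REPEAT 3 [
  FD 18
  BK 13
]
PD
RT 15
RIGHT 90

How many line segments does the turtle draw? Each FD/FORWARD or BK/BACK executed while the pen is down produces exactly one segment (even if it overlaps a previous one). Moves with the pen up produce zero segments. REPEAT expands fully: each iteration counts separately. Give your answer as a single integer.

Executing turtle program step by step:
Start: pos=(0,0), heading=0, pen down
PD: pen down
FD 18: (0,0) -> (18,0) [heading=0, draw]
RT 180: heading 0 -> 180
REPEAT 3 [
  -- iteration 1/3 --
  FD 18: (18,0) -> (0,0) [heading=180, draw]
  BK 13: (0,0) -> (13,0) [heading=180, draw]
  -- iteration 2/3 --
  FD 18: (13,0) -> (-5,0) [heading=180, draw]
  BK 13: (-5,0) -> (8,0) [heading=180, draw]
  -- iteration 3/3 --
  FD 18: (8,0) -> (-10,0) [heading=180, draw]
  BK 13: (-10,0) -> (3,0) [heading=180, draw]
]
PD: pen down
RT 15: heading 180 -> 165
RT 90: heading 165 -> 75
Final: pos=(3,0), heading=75, 7 segment(s) drawn
Segments drawn: 7

Answer: 7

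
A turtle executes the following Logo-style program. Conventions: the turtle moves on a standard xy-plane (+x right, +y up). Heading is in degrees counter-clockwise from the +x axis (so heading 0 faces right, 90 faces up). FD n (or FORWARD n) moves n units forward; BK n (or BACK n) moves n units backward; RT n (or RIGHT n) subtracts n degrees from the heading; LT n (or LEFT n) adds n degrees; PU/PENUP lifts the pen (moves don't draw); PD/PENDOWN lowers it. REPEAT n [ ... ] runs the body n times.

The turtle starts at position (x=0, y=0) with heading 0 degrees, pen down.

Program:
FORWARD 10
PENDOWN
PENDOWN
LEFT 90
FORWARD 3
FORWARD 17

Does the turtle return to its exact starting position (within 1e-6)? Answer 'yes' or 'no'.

Executing turtle program step by step:
Start: pos=(0,0), heading=0, pen down
FD 10: (0,0) -> (10,0) [heading=0, draw]
PD: pen down
PD: pen down
LT 90: heading 0 -> 90
FD 3: (10,0) -> (10,3) [heading=90, draw]
FD 17: (10,3) -> (10,20) [heading=90, draw]
Final: pos=(10,20), heading=90, 3 segment(s) drawn

Start position: (0, 0)
Final position: (10, 20)
Distance = 22.361; >= 1e-6 -> NOT closed

Answer: no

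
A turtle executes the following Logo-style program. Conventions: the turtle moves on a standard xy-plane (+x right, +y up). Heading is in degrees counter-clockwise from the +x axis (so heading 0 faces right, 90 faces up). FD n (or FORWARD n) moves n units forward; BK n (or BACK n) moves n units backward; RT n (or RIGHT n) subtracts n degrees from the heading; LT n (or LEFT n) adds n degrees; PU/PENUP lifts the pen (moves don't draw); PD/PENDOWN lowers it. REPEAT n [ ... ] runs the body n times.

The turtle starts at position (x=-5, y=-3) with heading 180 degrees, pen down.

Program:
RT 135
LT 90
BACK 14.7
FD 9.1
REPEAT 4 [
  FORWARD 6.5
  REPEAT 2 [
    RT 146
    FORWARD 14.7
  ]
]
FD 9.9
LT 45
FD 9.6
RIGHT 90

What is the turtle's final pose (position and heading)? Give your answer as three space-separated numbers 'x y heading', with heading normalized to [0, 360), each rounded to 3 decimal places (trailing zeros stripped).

Answer: 11.134 6.402 2

Derivation:
Executing turtle program step by step:
Start: pos=(-5,-3), heading=180, pen down
RT 135: heading 180 -> 45
LT 90: heading 45 -> 135
BK 14.7: (-5,-3) -> (5.394,-13.394) [heading=135, draw]
FD 9.1: (5.394,-13.394) -> (-1.04,-6.96) [heading=135, draw]
REPEAT 4 [
  -- iteration 1/4 --
  FD 6.5: (-1.04,-6.96) -> (-5.636,-2.364) [heading=135, draw]
  REPEAT 2 [
    -- iteration 1/2 --
    RT 146: heading 135 -> 349
    FD 14.7: (-5.636,-2.364) -> (8.794,-5.168) [heading=349, draw]
    -- iteration 2/2 --
    RT 146: heading 349 -> 203
    FD 14.7: (8.794,-5.168) -> (-4.738,-10.912) [heading=203, draw]
  ]
  -- iteration 2/4 --
  FD 6.5: (-4.738,-10.912) -> (-10.721,-13.452) [heading=203, draw]
  REPEAT 2 [
    -- iteration 1/2 --
    RT 146: heading 203 -> 57
    FD 14.7: (-10.721,-13.452) -> (-2.715,-1.124) [heading=57, draw]
    -- iteration 2/2 --
    RT 146: heading 57 -> 271
    FD 14.7: (-2.715,-1.124) -> (-2.458,-15.821) [heading=271, draw]
  ]
  -- iteration 3/4 --
  FD 6.5: (-2.458,-15.821) -> (-2.345,-22.32) [heading=271, draw]
  REPEAT 2 [
    -- iteration 1/2 --
    RT 146: heading 271 -> 125
    FD 14.7: (-2.345,-22.32) -> (-10.777,-10.279) [heading=125, draw]
    -- iteration 2/2 --
    RT 146: heading 125 -> 339
    FD 14.7: (-10.777,-10.279) -> (2.947,-15.547) [heading=339, draw]
  ]
  -- iteration 4/4 --
  FD 6.5: (2.947,-15.547) -> (9.015,-17.876) [heading=339, draw]
  REPEAT 2 [
    -- iteration 1/2 --
    RT 146: heading 339 -> 193
    FD 14.7: (9.015,-17.876) -> (-5.308,-21.183) [heading=193, draw]
    -- iteration 2/2 --
    RT 146: heading 193 -> 47
    FD 14.7: (-5.308,-21.183) -> (4.717,-10.432) [heading=47, draw]
  ]
]
FD 9.9: (4.717,-10.432) -> (11.469,-3.192) [heading=47, draw]
LT 45: heading 47 -> 92
FD 9.6: (11.469,-3.192) -> (11.134,6.402) [heading=92, draw]
RT 90: heading 92 -> 2
Final: pos=(11.134,6.402), heading=2, 16 segment(s) drawn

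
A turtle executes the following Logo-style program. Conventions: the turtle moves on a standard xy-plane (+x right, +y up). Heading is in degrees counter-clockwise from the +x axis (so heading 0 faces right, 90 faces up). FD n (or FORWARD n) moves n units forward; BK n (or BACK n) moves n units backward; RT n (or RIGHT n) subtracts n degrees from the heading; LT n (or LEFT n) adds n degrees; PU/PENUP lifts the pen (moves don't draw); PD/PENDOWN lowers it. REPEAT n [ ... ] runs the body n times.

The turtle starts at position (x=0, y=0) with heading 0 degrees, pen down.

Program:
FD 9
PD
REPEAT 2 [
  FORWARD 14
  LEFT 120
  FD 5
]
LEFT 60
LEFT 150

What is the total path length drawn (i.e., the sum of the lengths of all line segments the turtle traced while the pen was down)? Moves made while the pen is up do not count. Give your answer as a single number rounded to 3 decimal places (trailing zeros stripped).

Answer: 47

Derivation:
Executing turtle program step by step:
Start: pos=(0,0), heading=0, pen down
FD 9: (0,0) -> (9,0) [heading=0, draw]
PD: pen down
REPEAT 2 [
  -- iteration 1/2 --
  FD 14: (9,0) -> (23,0) [heading=0, draw]
  LT 120: heading 0 -> 120
  FD 5: (23,0) -> (20.5,4.33) [heading=120, draw]
  -- iteration 2/2 --
  FD 14: (20.5,4.33) -> (13.5,16.454) [heading=120, draw]
  LT 120: heading 120 -> 240
  FD 5: (13.5,16.454) -> (11,12.124) [heading=240, draw]
]
LT 60: heading 240 -> 300
LT 150: heading 300 -> 90
Final: pos=(11,12.124), heading=90, 5 segment(s) drawn

Segment lengths:
  seg 1: (0,0) -> (9,0), length = 9
  seg 2: (9,0) -> (23,0), length = 14
  seg 3: (23,0) -> (20.5,4.33), length = 5
  seg 4: (20.5,4.33) -> (13.5,16.454), length = 14
  seg 5: (13.5,16.454) -> (11,12.124), length = 5
Total = 47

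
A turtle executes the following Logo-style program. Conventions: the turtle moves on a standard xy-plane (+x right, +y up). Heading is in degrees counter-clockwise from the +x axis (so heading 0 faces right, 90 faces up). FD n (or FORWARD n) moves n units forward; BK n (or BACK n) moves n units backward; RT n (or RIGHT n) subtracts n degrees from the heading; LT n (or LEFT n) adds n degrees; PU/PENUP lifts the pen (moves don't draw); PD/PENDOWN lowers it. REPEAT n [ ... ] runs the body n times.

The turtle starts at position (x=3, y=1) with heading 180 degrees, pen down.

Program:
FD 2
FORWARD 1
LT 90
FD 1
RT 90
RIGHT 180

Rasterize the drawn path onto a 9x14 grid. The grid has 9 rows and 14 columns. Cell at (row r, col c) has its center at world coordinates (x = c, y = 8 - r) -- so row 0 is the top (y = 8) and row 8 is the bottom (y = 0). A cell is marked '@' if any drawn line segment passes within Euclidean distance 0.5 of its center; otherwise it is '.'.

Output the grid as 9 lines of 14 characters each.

Answer: ..............
..............
..............
..............
..............
..............
..............
@@@@..........
@.............

Derivation:
Segment 0: (3,1) -> (1,1)
Segment 1: (1,1) -> (0,1)
Segment 2: (0,1) -> (-0,0)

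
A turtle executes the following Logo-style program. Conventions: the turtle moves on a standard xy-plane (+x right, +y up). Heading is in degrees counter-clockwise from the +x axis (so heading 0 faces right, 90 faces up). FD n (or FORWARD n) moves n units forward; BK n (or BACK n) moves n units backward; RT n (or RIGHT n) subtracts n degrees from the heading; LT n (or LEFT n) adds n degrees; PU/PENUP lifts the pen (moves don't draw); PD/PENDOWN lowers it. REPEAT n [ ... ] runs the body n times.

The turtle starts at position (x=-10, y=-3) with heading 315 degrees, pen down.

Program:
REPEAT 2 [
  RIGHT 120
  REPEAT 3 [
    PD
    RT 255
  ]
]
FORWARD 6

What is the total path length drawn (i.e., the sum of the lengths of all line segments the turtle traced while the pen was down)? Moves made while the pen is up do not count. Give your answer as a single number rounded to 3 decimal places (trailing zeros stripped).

Executing turtle program step by step:
Start: pos=(-10,-3), heading=315, pen down
REPEAT 2 [
  -- iteration 1/2 --
  RT 120: heading 315 -> 195
  REPEAT 3 [
    -- iteration 1/3 --
    PD: pen down
    RT 255: heading 195 -> 300
    -- iteration 2/3 --
    PD: pen down
    RT 255: heading 300 -> 45
    -- iteration 3/3 --
    PD: pen down
    RT 255: heading 45 -> 150
  ]
  -- iteration 2/2 --
  RT 120: heading 150 -> 30
  REPEAT 3 [
    -- iteration 1/3 --
    PD: pen down
    RT 255: heading 30 -> 135
    -- iteration 2/3 --
    PD: pen down
    RT 255: heading 135 -> 240
    -- iteration 3/3 --
    PD: pen down
    RT 255: heading 240 -> 345
  ]
]
FD 6: (-10,-3) -> (-4.204,-4.553) [heading=345, draw]
Final: pos=(-4.204,-4.553), heading=345, 1 segment(s) drawn

Segment lengths:
  seg 1: (-10,-3) -> (-4.204,-4.553), length = 6
Total = 6

Answer: 6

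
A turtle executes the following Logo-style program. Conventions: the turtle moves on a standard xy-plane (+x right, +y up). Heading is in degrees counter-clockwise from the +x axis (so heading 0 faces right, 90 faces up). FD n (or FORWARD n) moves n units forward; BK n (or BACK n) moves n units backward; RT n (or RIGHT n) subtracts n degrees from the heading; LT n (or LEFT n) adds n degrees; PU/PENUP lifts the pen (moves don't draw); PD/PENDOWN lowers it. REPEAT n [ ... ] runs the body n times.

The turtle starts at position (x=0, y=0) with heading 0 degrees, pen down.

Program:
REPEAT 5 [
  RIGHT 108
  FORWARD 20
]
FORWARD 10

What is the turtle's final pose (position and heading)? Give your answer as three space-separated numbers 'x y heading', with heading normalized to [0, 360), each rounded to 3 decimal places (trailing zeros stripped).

Executing turtle program step by step:
Start: pos=(0,0), heading=0, pen down
REPEAT 5 [
  -- iteration 1/5 --
  RT 108: heading 0 -> 252
  FD 20: (0,0) -> (-6.18,-19.021) [heading=252, draw]
  -- iteration 2/5 --
  RT 108: heading 252 -> 144
  FD 20: (-6.18,-19.021) -> (-22.361,-7.265) [heading=144, draw]
  -- iteration 3/5 --
  RT 108: heading 144 -> 36
  FD 20: (-22.361,-7.265) -> (-6.18,4.49) [heading=36, draw]
  -- iteration 4/5 --
  RT 108: heading 36 -> 288
  FD 20: (-6.18,4.49) -> (0,-14.531) [heading=288, draw]
  -- iteration 5/5 --
  RT 108: heading 288 -> 180
  FD 20: (0,-14.531) -> (-20,-14.531) [heading=180, draw]
]
FD 10: (-20,-14.531) -> (-30,-14.531) [heading=180, draw]
Final: pos=(-30,-14.531), heading=180, 6 segment(s) drawn

Answer: -30 -14.531 180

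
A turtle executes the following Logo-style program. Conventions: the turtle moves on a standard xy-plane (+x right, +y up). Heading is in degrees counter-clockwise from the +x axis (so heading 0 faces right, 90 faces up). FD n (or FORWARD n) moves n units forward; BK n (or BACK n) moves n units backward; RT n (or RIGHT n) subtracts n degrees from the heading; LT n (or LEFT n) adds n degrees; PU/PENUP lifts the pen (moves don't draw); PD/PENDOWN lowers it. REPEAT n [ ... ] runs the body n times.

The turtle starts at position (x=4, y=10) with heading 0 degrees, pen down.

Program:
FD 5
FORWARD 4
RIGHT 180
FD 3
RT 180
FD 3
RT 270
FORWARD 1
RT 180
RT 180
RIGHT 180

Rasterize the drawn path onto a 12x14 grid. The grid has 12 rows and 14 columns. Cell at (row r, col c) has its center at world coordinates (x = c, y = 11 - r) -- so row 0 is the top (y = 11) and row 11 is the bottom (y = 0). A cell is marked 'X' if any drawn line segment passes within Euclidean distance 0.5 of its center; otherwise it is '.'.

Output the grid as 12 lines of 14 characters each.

Answer: .............X
....XXXXXXXXXX
..............
..............
..............
..............
..............
..............
..............
..............
..............
..............

Derivation:
Segment 0: (4,10) -> (9,10)
Segment 1: (9,10) -> (13,10)
Segment 2: (13,10) -> (10,10)
Segment 3: (10,10) -> (13,10)
Segment 4: (13,10) -> (13,11)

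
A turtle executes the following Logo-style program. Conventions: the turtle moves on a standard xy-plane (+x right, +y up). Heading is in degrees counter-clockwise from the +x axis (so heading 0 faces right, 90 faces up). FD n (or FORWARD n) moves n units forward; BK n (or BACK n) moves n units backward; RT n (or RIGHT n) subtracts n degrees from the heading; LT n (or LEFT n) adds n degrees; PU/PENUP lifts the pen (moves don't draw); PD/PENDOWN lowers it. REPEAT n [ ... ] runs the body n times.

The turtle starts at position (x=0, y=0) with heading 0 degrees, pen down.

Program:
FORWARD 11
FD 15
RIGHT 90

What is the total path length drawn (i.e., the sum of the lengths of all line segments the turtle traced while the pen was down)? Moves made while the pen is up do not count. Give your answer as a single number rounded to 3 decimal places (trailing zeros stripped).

Executing turtle program step by step:
Start: pos=(0,0), heading=0, pen down
FD 11: (0,0) -> (11,0) [heading=0, draw]
FD 15: (11,0) -> (26,0) [heading=0, draw]
RT 90: heading 0 -> 270
Final: pos=(26,0), heading=270, 2 segment(s) drawn

Segment lengths:
  seg 1: (0,0) -> (11,0), length = 11
  seg 2: (11,0) -> (26,0), length = 15
Total = 26

Answer: 26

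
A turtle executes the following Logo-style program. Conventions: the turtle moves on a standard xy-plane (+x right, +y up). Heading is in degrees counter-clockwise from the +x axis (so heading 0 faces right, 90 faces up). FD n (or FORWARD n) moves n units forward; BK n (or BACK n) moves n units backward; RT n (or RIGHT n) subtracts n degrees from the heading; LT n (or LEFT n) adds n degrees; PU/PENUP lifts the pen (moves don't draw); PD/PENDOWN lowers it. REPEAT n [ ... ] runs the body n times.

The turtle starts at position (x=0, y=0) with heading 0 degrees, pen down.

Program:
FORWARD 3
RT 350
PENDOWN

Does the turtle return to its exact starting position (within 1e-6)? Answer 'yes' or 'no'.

Answer: no

Derivation:
Executing turtle program step by step:
Start: pos=(0,0), heading=0, pen down
FD 3: (0,0) -> (3,0) [heading=0, draw]
RT 350: heading 0 -> 10
PD: pen down
Final: pos=(3,0), heading=10, 1 segment(s) drawn

Start position: (0, 0)
Final position: (3, 0)
Distance = 3; >= 1e-6 -> NOT closed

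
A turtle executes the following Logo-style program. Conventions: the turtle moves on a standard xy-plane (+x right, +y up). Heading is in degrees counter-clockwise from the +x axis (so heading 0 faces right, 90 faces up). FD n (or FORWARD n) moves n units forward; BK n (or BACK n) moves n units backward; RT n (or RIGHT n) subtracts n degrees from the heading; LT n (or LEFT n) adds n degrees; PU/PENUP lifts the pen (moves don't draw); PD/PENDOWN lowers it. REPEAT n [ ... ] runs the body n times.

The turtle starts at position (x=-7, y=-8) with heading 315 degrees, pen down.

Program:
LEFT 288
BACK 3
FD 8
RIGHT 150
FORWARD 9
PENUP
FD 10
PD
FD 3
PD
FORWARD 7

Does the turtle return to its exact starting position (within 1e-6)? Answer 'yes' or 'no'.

Answer: no

Derivation:
Executing turtle program step by step:
Start: pos=(-7,-8), heading=315, pen down
LT 288: heading 315 -> 243
BK 3: (-7,-8) -> (-5.638,-5.327) [heading=243, draw]
FD 8: (-5.638,-5.327) -> (-9.27,-12.455) [heading=243, draw]
RT 150: heading 243 -> 93
FD 9: (-9.27,-12.455) -> (-9.741,-3.467) [heading=93, draw]
PU: pen up
FD 10: (-9.741,-3.467) -> (-10.264,6.519) [heading=93, move]
PD: pen down
FD 3: (-10.264,6.519) -> (-10.421,9.515) [heading=93, draw]
PD: pen down
FD 7: (-10.421,9.515) -> (-10.788,16.505) [heading=93, draw]
Final: pos=(-10.788,16.505), heading=93, 5 segment(s) drawn

Start position: (-7, -8)
Final position: (-10.788, 16.505)
Distance = 24.796; >= 1e-6 -> NOT closed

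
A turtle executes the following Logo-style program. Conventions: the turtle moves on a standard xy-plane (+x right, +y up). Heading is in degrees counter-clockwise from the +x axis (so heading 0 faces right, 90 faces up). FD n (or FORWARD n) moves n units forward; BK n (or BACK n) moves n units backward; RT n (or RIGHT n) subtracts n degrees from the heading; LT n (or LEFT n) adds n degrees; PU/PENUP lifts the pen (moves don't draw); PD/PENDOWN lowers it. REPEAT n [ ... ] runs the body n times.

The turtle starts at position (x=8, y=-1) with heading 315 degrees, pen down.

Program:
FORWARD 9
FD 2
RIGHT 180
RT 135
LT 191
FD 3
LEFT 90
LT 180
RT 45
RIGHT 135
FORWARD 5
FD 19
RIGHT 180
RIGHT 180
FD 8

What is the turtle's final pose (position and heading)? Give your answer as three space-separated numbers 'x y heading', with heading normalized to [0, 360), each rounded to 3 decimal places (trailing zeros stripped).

Executing turtle program step by step:
Start: pos=(8,-1), heading=315, pen down
FD 9: (8,-1) -> (14.364,-7.364) [heading=315, draw]
FD 2: (14.364,-7.364) -> (15.778,-8.778) [heading=315, draw]
RT 180: heading 315 -> 135
RT 135: heading 135 -> 0
LT 191: heading 0 -> 191
FD 3: (15.778,-8.778) -> (12.833,-9.351) [heading=191, draw]
LT 90: heading 191 -> 281
LT 180: heading 281 -> 101
RT 45: heading 101 -> 56
RT 135: heading 56 -> 281
FD 5: (12.833,-9.351) -> (13.787,-14.259) [heading=281, draw]
FD 19: (13.787,-14.259) -> (17.413,-32.91) [heading=281, draw]
RT 180: heading 281 -> 101
RT 180: heading 101 -> 281
FD 8: (17.413,-32.91) -> (18.939,-40.763) [heading=281, draw]
Final: pos=(18.939,-40.763), heading=281, 6 segment(s) drawn

Answer: 18.939 -40.763 281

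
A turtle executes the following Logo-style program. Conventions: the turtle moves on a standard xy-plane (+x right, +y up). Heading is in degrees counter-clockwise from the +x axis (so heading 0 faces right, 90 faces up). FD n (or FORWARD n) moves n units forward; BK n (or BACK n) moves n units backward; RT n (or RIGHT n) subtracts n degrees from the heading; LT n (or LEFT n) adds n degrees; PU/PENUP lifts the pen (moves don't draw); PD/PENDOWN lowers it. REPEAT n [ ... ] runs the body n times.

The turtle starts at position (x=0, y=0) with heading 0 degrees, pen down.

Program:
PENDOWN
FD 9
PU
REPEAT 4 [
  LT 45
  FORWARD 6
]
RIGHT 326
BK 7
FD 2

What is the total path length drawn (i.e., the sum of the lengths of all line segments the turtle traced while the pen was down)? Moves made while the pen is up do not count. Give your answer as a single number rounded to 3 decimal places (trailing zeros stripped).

Answer: 9

Derivation:
Executing turtle program step by step:
Start: pos=(0,0), heading=0, pen down
PD: pen down
FD 9: (0,0) -> (9,0) [heading=0, draw]
PU: pen up
REPEAT 4 [
  -- iteration 1/4 --
  LT 45: heading 0 -> 45
  FD 6: (9,0) -> (13.243,4.243) [heading=45, move]
  -- iteration 2/4 --
  LT 45: heading 45 -> 90
  FD 6: (13.243,4.243) -> (13.243,10.243) [heading=90, move]
  -- iteration 3/4 --
  LT 45: heading 90 -> 135
  FD 6: (13.243,10.243) -> (9,14.485) [heading=135, move]
  -- iteration 4/4 --
  LT 45: heading 135 -> 180
  FD 6: (9,14.485) -> (3,14.485) [heading=180, move]
]
RT 326: heading 180 -> 214
BK 7: (3,14.485) -> (8.803,18.4) [heading=214, move]
FD 2: (8.803,18.4) -> (7.145,17.281) [heading=214, move]
Final: pos=(7.145,17.281), heading=214, 1 segment(s) drawn

Segment lengths:
  seg 1: (0,0) -> (9,0), length = 9
Total = 9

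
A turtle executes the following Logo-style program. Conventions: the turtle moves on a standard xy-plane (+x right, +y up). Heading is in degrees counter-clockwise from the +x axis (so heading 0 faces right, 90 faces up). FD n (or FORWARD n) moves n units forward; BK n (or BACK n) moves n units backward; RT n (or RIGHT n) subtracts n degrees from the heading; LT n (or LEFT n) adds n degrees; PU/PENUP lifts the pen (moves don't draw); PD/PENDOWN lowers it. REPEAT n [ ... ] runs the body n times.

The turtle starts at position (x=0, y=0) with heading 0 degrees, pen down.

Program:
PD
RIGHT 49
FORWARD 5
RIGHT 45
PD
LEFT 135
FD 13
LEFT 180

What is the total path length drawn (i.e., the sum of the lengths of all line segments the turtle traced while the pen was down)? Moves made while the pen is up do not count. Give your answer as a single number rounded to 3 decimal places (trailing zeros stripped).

Answer: 18

Derivation:
Executing turtle program step by step:
Start: pos=(0,0), heading=0, pen down
PD: pen down
RT 49: heading 0 -> 311
FD 5: (0,0) -> (3.28,-3.774) [heading=311, draw]
RT 45: heading 311 -> 266
PD: pen down
LT 135: heading 266 -> 41
FD 13: (3.28,-3.774) -> (13.092,4.755) [heading=41, draw]
LT 180: heading 41 -> 221
Final: pos=(13.092,4.755), heading=221, 2 segment(s) drawn

Segment lengths:
  seg 1: (0,0) -> (3.28,-3.774), length = 5
  seg 2: (3.28,-3.774) -> (13.092,4.755), length = 13
Total = 18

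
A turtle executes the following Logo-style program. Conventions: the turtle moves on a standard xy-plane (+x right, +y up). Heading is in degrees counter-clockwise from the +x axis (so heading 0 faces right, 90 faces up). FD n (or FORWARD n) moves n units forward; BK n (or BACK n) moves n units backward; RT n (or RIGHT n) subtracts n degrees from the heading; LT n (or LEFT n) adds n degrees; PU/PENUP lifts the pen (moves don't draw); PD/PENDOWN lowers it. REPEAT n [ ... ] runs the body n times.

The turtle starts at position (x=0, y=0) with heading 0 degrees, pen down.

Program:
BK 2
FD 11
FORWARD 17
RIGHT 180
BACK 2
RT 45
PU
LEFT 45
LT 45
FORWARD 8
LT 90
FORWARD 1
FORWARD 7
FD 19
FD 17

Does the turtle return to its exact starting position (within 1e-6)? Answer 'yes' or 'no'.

Executing turtle program step by step:
Start: pos=(0,0), heading=0, pen down
BK 2: (0,0) -> (-2,0) [heading=0, draw]
FD 11: (-2,0) -> (9,0) [heading=0, draw]
FD 17: (9,0) -> (26,0) [heading=0, draw]
RT 180: heading 0 -> 180
BK 2: (26,0) -> (28,0) [heading=180, draw]
RT 45: heading 180 -> 135
PU: pen up
LT 45: heading 135 -> 180
LT 45: heading 180 -> 225
FD 8: (28,0) -> (22.343,-5.657) [heading=225, move]
LT 90: heading 225 -> 315
FD 1: (22.343,-5.657) -> (23.05,-6.364) [heading=315, move]
FD 7: (23.05,-6.364) -> (28,-11.314) [heading=315, move]
FD 19: (28,-11.314) -> (41.435,-24.749) [heading=315, move]
FD 17: (41.435,-24.749) -> (53.456,-36.77) [heading=315, move]
Final: pos=(53.456,-36.77), heading=315, 4 segment(s) drawn

Start position: (0, 0)
Final position: (53.456, -36.77)
Distance = 64.881; >= 1e-6 -> NOT closed

Answer: no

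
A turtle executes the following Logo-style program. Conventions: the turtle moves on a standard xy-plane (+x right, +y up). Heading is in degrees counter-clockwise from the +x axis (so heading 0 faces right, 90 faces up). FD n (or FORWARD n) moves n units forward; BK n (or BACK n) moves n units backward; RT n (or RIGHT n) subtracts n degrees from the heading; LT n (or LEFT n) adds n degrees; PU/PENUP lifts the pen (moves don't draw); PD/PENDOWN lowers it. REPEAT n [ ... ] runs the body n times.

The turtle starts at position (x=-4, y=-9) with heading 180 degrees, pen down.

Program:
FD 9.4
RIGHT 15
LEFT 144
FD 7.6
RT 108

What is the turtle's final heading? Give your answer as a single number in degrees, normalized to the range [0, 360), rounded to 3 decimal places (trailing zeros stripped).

Answer: 201

Derivation:
Executing turtle program step by step:
Start: pos=(-4,-9), heading=180, pen down
FD 9.4: (-4,-9) -> (-13.4,-9) [heading=180, draw]
RT 15: heading 180 -> 165
LT 144: heading 165 -> 309
FD 7.6: (-13.4,-9) -> (-8.617,-14.906) [heading=309, draw]
RT 108: heading 309 -> 201
Final: pos=(-8.617,-14.906), heading=201, 2 segment(s) drawn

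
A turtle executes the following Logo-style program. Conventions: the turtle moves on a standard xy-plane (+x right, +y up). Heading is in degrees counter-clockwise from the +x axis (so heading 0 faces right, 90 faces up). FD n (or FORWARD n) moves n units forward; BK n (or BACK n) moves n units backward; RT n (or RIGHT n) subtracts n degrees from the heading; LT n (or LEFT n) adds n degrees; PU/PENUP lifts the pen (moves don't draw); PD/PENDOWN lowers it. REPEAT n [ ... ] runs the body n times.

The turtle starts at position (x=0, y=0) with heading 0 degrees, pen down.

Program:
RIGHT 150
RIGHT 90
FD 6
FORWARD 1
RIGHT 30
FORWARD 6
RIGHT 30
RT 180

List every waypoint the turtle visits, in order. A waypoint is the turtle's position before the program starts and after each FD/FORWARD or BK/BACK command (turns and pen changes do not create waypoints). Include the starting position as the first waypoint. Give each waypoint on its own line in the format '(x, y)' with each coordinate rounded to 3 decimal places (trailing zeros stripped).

Executing turtle program step by step:
Start: pos=(0,0), heading=0, pen down
RT 150: heading 0 -> 210
RT 90: heading 210 -> 120
FD 6: (0,0) -> (-3,5.196) [heading=120, draw]
FD 1: (-3,5.196) -> (-3.5,6.062) [heading=120, draw]
RT 30: heading 120 -> 90
FD 6: (-3.5,6.062) -> (-3.5,12.062) [heading=90, draw]
RT 30: heading 90 -> 60
RT 180: heading 60 -> 240
Final: pos=(-3.5,12.062), heading=240, 3 segment(s) drawn
Waypoints (4 total):
(0, 0)
(-3, 5.196)
(-3.5, 6.062)
(-3.5, 12.062)

Answer: (0, 0)
(-3, 5.196)
(-3.5, 6.062)
(-3.5, 12.062)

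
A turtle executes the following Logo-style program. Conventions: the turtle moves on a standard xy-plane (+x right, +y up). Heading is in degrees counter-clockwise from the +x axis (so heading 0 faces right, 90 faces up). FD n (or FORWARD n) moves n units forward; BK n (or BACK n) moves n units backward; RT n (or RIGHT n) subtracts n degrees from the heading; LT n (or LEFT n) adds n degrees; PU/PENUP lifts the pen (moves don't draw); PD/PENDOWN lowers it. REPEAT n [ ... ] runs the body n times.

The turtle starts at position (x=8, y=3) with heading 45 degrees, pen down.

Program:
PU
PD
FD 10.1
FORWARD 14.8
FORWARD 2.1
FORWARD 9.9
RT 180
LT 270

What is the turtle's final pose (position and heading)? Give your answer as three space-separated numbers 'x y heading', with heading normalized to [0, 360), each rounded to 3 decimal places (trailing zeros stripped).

Answer: 34.092 29.092 135

Derivation:
Executing turtle program step by step:
Start: pos=(8,3), heading=45, pen down
PU: pen up
PD: pen down
FD 10.1: (8,3) -> (15.142,10.142) [heading=45, draw]
FD 14.8: (15.142,10.142) -> (25.607,20.607) [heading=45, draw]
FD 2.1: (25.607,20.607) -> (27.092,22.092) [heading=45, draw]
FD 9.9: (27.092,22.092) -> (34.092,29.092) [heading=45, draw]
RT 180: heading 45 -> 225
LT 270: heading 225 -> 135
Final: pos=(34.092,29.092), heading=135, 4 segment(s) drawn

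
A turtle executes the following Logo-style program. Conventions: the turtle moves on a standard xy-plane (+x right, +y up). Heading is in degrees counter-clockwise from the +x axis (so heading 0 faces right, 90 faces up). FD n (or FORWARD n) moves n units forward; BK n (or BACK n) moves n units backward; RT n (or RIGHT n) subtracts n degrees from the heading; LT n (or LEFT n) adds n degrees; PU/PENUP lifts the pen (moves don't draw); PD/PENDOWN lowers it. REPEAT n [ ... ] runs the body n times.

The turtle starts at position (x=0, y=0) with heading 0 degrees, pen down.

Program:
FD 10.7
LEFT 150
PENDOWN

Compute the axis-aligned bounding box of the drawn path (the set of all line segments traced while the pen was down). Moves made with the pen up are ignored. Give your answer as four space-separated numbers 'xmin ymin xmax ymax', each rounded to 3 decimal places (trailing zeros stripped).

Answer: 0 0 10.7 0

Derivation:
Executing turtle program step by step:
Start: pos=(0,0), heading=0, pen down
FD 10.7: (0,0) -> (10.7,0) [heading=0, draw]
LT 150: heading 0 -> 150
PD: pen down
Final: pos=(10.7,0), heading=150, 1 segment(s) drawn

Segment endpoints: x in {0, 10.7}, y in {0}
xmin=0, ymin=0, xmax=10.7, ymax=0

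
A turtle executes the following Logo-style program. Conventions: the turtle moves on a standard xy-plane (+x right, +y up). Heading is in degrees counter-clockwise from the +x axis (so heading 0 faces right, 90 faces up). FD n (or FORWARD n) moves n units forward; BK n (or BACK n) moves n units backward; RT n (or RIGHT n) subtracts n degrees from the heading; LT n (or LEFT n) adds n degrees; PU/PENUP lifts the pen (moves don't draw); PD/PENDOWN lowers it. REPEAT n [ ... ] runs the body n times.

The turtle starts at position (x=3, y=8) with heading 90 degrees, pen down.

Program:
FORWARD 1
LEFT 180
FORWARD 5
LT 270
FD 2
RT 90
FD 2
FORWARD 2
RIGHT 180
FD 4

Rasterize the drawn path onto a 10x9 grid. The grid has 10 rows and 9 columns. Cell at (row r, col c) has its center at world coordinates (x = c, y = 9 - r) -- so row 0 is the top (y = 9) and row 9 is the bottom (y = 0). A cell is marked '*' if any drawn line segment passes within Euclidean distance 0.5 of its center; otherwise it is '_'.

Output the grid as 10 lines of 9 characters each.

Answer: ___*_____
_*_*_____
_*_*_____
_*_*_____
_*_*_____
_***_____
_________
_________
_________
_________

Derivation:
Segment 0: (3,8) -> (3,9)
Segment 1: (3,9) -> (3,4)
Segment 2: (3,4) -> (1,4)
Segment 3: (1,4) -> (1,6)
Segment 4: (1,6) -> (1,8)
Segment 5: (1,8) -> (1,4)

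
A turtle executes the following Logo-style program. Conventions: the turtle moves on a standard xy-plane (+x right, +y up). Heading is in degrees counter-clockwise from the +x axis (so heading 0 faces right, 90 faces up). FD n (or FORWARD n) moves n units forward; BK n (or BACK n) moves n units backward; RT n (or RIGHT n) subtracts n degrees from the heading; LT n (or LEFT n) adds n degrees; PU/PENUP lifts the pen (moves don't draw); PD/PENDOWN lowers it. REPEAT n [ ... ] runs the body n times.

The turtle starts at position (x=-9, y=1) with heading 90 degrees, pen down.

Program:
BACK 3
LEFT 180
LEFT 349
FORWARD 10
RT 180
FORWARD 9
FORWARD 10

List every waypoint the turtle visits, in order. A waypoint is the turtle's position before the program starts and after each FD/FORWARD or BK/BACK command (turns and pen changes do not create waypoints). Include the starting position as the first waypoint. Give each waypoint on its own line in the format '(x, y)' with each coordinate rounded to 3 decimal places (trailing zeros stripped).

Answer: (-9, 1)
(-9, -2)
(-10.908, -11.816)
(-9.191, -2.982)
(-7.283, 6.835)

Derivation:
Executing turtle program step by step:
Start: pos=(-9,1), heading=90, pen down
BK 3: (-9,1) -> (-9,-2) [heading=90, draw]
LT 180: heading 90 -> 270
LT 349: heading 270 -> 259
FD 10: (-9,-2) -> (-10.908,-11.816) [heading=259, draw]
RT 180: heading 259 -> 79
FD 9: (-10.908,-11.816) -> (-9.191,-2.982) [heading=79, draw]
FD 10: (-9.191,-2.982) -> (-7.283,6.835) [heading=79, draw]
Final: pos=(-7.283,6.835), heading=79, 4 segment(s) drawn
Waypoints (5 total):
(-9, 1)
(-9, -2)
(-10.908, -11.816)
(-9.191, -2.982)
(-7.283, 6.835)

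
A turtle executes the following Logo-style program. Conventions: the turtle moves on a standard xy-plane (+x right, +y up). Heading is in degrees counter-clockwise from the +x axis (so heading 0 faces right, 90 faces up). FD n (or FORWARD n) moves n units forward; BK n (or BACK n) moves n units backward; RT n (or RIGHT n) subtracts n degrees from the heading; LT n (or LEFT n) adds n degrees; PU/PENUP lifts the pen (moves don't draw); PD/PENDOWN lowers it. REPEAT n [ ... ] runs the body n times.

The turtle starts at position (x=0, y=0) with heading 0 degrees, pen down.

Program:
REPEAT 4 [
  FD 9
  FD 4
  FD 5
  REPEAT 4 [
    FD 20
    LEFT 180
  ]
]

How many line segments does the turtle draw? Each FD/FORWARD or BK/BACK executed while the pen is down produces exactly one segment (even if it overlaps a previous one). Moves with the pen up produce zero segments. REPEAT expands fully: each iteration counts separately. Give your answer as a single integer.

Executing turtle program step by step:
Start: pos=(0,0), heading=0, pen down
REPEAT 4 [
  -- iteration 1/4 --
  FD 9: (0,0) -> (9,0) [heading=0, draw]
  FD 4: (9,0) -> (13,0) [heading=0, draw]
  FD 5: (13,0) -> (18,0) [heading=0, draw]
  REPEAT 4 [
    -- iteration 1/4 --
    FD 20: (18,0) -> (38,0) [heading=0, draw]
    LT 180: heading 0 -> 180
    -- iteration 2/4 --
    FD 20: (38,0) -> (18,0) [heading=180, draw]
    LT 180: heading 180 -> 0
    -- iteration 3/4 --
    FD 20: (18,0) -> (38,0) [heading=0, draw]
    LT 180: heading 0 -> 180
    -- iteration 4/4 --
    FD 20: (38,0) -> (18,0) [heading=180, draw]
    LT 180: heading 180 -> 0
  ]
  -- iteration 2/4 --
  FD 9: (18,0) -> (27,0) [heading=0, draw]
  FD 4: (27,0) -> (31,0) [heading=0, draw]
  FD 5: (31,0) -> (36,0) [heading=0, draw]
  REPEAT 4 [
    -- iteration 1/4 --
    FD 20: (36,0) -> (56,0) [heading=0, draw]
    LT 180: heading 0 -> 180
    -- iteration 2/4 --
    FD 20: (56,0) -> (36,0) [heading=180, draw]
    LT 180: heading 180 -> 0
    -- iteration 3/4 --
    FD 20: (36,0) -> (56,0) [heading=0, draw]
    LT 180: heading 0 -> 180
    -- iteration 4/4 --
    FD 20: (56,0) -> (36,0) [heading=180, draw]
    LT 180: heading 180 -> 0
  ]
  -- iteration 3/4 --
  FD 9: (36,0) -> (45,0) [heading=0, draw]
  FD 4: (45,0) -> (49,0) [heading=0, draw]
  FD 5: (49,0) -> (54,0) [heading=0, draw]
  REPEAT 4 [
    -- iteration 1/4 --
    FD 20: (54,0) -> (74,0) [heading=0, draw]
    LT 180: heading 0 -> 180
    -- iteration 2/4 --
    FD 20: (74,0) -> (54,0) [heading=180, draw]
    LT 180: heading 180 -> 0
    -- iteration 3/4 --
    FD 20: (54,0) -> (74,0) [heading=0, draw]
    LT 180: heading 0 -> 180
    -- iteration 4/4 --
    FD 20: (74,0) -> (54,0) [heading=180, draw]
    LT 180: heading 180 -> 0
  ]
  -- iteration 4/4 --
  FD 9: (54,0) -> (63,0) [heading=0, draw]
  FD 4: (63,0) -> (67,0) [heading=0, draw]
  FD 5: (67,0) -> (72,0) [heading=0, draw]
  REPEAT 4 [
    -- iteration 1/4 --
    FD 20: (72,0) -> (92,0) [heading=0, draw]
    LT 180: heading 0 -> 180
    -- iteration 2/4 --
    FD 20: (92,0) -> (72,0) [heading=180, draw]
    LT 180: heading 180 -> 0
    -- iteration 3/4 --
    FD 20: (72,0) -> (92,0) [heading=0, draw]
    LT 180: heading 0 -> 180
    -- iteration 4/4 --
    FD 20: (92,0) -> (72,0) [heading=180, draw]
    LT 180: heading 180 -> 0
  ]
]
Final: pos=(72,0), heading=0, 28 segment(s) drawn
Segments drawn: 28

Answer: 28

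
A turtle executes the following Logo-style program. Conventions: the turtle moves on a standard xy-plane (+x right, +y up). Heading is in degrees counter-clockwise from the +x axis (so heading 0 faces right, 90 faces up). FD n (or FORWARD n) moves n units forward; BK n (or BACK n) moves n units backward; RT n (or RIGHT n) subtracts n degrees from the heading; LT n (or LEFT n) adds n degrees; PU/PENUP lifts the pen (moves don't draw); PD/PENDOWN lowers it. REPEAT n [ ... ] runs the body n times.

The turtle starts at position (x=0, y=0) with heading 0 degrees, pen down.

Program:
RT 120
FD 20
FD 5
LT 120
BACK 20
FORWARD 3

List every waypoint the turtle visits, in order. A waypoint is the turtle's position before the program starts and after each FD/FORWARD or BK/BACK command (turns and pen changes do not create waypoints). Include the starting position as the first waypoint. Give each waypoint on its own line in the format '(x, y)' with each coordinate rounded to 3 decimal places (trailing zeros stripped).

Answer: (0, 0)
(-10, -17.321)
(-12.5, -21.651)
(-32.5, -21.651)
(-29.5, -21.651)

Derivation:
Executing turtle program step by step:
Start: pos=(0,0), heading=0, pen down
RT 120: heading 0 -> 240
FD 20: (0,0) -> (-10,-17.321) [heading=240, draw]
FD 5: (-10,-17.321) -> (-12.5,-21.651) [heading=240, draw]
LT 120: heading 240 -> 0
BK 20: (-12.5,-21.651) -> (-32.5,-21.651) [heading=0, draw]
FD 3: (-32.5,-21.651) -> (-29.5,-21.651) [heading=0, draw]
Final: pos=(-29.5,-21.651), heading=0, 4 segment(s) drawn
Waypoints (5 total):
(0, 0)
(-10, -17.321)
(-12.5, -21.651)
(-32.5, -21.651)
(-29.5, -21.651)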